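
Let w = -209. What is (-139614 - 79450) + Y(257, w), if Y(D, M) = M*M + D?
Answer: -175126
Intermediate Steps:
Y(D, M) = D + M² (Y(D, M) = M² + D = D + M²)
(-139614 - 79450) + Y(257, w) = (-139614 - 79450) + (257 + (-209)²) = -219064 + (257 + 43681) = -219064 + 43938 = -175126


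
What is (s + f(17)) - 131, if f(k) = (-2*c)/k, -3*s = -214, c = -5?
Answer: -3013/51 ≈ -59.078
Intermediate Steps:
s = 214/3 (s = -⅓*(-214) = 214/3 ≈ 71.333)
f(k) = 10/k (f(k) = (-2*(-5))/k = 10/k)
(s + f(17)) - 131 = (214/3 + 10/17) - 131 = 3668/51 - 131 = -3013/51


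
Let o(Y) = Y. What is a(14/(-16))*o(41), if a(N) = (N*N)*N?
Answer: -14063/512 ≈ -27.467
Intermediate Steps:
a(N) = N³ (a(N) = N²*N = N³)
a(14/(-16))*o(41) = (14/(-16))³*41 = (14*(-1/16))³*41 = (-7/8)³*41 = -343/512*41 = -14063/512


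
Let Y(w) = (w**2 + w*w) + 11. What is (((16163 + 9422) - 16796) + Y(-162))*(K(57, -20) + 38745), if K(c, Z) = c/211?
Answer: 501044844576/211 ≈ 2.3746e+9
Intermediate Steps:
Y(w) = 11 + 2*w**2 (Y(w) = (w**2 + w**2) + 11 = 2*w**2 + 11 = 11 + 2*w**2)
K(c, Z) = c/211 (K(c, Z) = c*(1/211) = c/211)
(((16163 + 9422) - 16796) + Y(-162))*(K(57, -20) + 38745) = (((16163 + 9422) - 16796) + (11 + 2*(-162)**2))*((1/211)*57 + 38745) = ((25585 - 16796) + (11 + 2*26244))*(57/211 + 38745) = (8789 + (11 + 52488))*(8175252/211) = (8789 + 52499)*(8175252/211) = 61288*(8175252/211) = 501044844576/211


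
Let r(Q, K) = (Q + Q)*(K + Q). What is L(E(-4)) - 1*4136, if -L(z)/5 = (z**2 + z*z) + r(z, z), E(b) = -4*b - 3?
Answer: -9206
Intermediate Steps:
E(b) = -3 - 4*b
r(Q, K) = 2*Q*(K + Q) (r(Q, K) = (2*Q)*(K + Q) = 2*Q*(K + Q))
L(z) = -30*z**2 (L(z) = -5*((z**2 + z*z) + 2*z*(z + z)) = -5*((z**2 + z**2) + 2*z*(2*z)) = -5*(2*z**2 + 4*z**2) = -30*z**2)
L(E(-4)) - 1*4136 = -30*(-3 - 4*(-4))**2 - 1*4136 = -30*(-3 + 16)**2 - 4136 = -30*13**2 - 4136 = -30*169 - 4136 = -5070 - 4136 = -9206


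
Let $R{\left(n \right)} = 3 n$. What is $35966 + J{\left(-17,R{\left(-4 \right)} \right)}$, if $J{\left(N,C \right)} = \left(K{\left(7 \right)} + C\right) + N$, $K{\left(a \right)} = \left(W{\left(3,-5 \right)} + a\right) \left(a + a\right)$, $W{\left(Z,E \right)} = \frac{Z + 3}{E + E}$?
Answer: $\frac{180133}{5} \approx 36027.0$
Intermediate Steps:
$W{\left(Z,E \right)} = \frac{3 + Z}{2 E}$
$K{\left(a \right)} = 2 a \left(- \frac{3}{5} + a\right)$ ($K{\left(a \right)} = \left(\frac{3 + 3}{2 \left(-5\right)} + a\right) \left(a + a\right) = \left(\frac{1}{2} \left(- \frac{1}{5}\right) 6 + a\right) 2 a = \left(- \frac{3}{5} + a\right) 2 a = 2 a \left(- \frac{3}{5} + a\right)$)
$J{\left(N,C \right)} = \frac{448}{5} + C + N$ ($J{\left(N,C \right)} = \left(\frac{2}{5} \cdot 7 \left(-3 + 5 \cdot 7\right) + C\right) + N = \left(\frac{2}{5} \cdot 7 \left(-3 + 35\right) + C\right) + N = \left(\frac{2}{5} \cdot 7 \cdot 32 + C\right) + N = \left(\frac{448}{5} + C\right) + N = \frac{448}{5} + C + N$)
$35966 + J{\left(-17,R{\left(-4 \right)} \right)} = 35966 + \left(\frac{448}{5} + 3 \left(-4\right) - 17\right) = 35966 - - \frac{303}{5} = 35966 + \frac{303}{5} = \frac{180133}{5}$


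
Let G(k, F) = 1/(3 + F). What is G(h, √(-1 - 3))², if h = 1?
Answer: 5/169 - 12*I/169 ≈ 0.029586 - 0.071006*I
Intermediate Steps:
G(h, √(-1 - 3))² = (1/(3 + √(-1 - 3)))² = (1/(3 + √(-4)))² = (1/(3 + 2*I))² = ((3 - 2*I)/13)² = (3 - 2*I)²/169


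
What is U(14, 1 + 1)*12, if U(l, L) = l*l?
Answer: 2352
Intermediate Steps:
U(l, L) = l²
U(14, 1 + 1)*12 = 14²*12 = 196*12 = 2352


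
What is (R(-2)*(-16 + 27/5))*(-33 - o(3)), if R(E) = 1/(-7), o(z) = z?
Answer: -1908/35 ≈ -54.514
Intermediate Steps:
R(E) = -⅐
(R(-2)*(-16 + 27/5))*(-33 - o(3)) = (-(-16 + 27/5)/7)*(-33 - 1*3) = (-(-16 + 27*(⅕))/7)*(-33 - 3) = -(-16 + 27/5)/7*(-36) = -⅐*(-53/5)*(-36) = (53/35)*(-36) = -1908/35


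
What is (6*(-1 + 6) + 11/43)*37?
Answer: 48137/43 ≈ 1119.5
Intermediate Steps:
(6*(-1 + 6) + 11/43)*37 = (6*5 + 11*(1/43))*37 = (30 + 11/43)*37 = (1301/43)*37 = 48137/43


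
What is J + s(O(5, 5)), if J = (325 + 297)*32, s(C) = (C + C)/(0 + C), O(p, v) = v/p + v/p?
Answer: 19906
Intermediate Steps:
O(p, v) = 2*v/p
s(C) = 2 (s(C) = (2*C)/C = 2)
J = 19904 (J = 622*32 = 19904)
J + s(O(5, 5)) = 19904 + 2 = 19906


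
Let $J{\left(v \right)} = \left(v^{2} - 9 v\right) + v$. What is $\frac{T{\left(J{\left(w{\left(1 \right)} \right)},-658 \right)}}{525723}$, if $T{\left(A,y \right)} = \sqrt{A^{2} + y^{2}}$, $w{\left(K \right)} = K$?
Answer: $\frac{7 \sqrt{8837}}{525723} \approx 0.0012517$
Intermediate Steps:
$J{\left(v \right)} = v^{2} - 8 v$
$\frac{T{\left(J{\left(w{\left(1 \right)} \right)},-658 \right)}}{525723} = \frac{\sqrt{\left(1 \left(-8 + 1\right)\right)^{2} + \left(-658\right)^{2}}}{525723} = \sqrt{\left(1 \left(-7\right)\right)^{2} + 432964} \cdot \frac{1}{525723} = \sqrt{\left(-7\right)^{2} + 432964} \cdot \frac{1}{525723} = \sqrt{49 + 432964} \cdot \frac{1}{525723} = \sqrt{433013} \cdot \frac{1}{525723} = 7 \sqrt{8837} \cdot \frac{1}{525723} = \frac{7 \sqrt{8837}}{525723}$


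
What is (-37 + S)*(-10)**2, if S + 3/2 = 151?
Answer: 11250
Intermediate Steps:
S = 299/2 (S = -3/2 + 151 = 299/2 ≈ 149.50)
(-37 + S)*(-10)**2 = (-37 + 299/2)*(-10)**2 = (225/2)*100 = 11250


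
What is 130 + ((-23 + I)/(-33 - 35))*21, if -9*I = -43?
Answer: 6917/51 ≈ 135.63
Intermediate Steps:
I = 43/9 (I = -1/9*(-43) = 43/9 ≈ 4.7778)
130 + ((-23 + I)/(-33 - 35))*21 = 130 + ((-23 + 43/9)/(-33 - 35))*21 = 130 - 164/9/(-68)*21 = 130 - 164/9*(-1/68)*21 = 130 + (41/153)*21 = 130 + 287/51 = 6917/51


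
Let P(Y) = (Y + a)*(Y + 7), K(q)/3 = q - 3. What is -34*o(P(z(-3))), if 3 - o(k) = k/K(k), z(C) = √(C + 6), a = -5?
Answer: -333506/3639 - 68*√3/1213 ≈ -91.745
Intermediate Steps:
K(q) = -9 + 3*q (K(q) = 3*(q - 3) = 3*(-3 + q) = -9 + 3*q)
z(C) = √(6 + C)
P(Y) = (-5 + Y)*(7 + Y) (P(Y) = (Y - 5)*(Y + 7) = (-5 + Y)*(7 + Y))
o(k) = 3 - k/(-9 + 3*k)
-34*o(P(z(-3))) = -34*(-27 + 8*(-35 + (√(6 - 3))² + 2*√(6 - 3)))/(3*(-3 + (-35 + (√(6 - 3))² + 2*√(6 - 3)))) = -34*(-27 + 8*(-35 + (√3)² + 2*√3))/(3*(-3 + (-35 + (√3)² + 2*√3))) = -34*(-27 + 8*(-35 + 3 + 2*√3))/(3*(-3 + (-35 + 3 + 2*√3))) = -34*(-27 + 8*(-32 + 2*√3))/(3*(-3 + (-32 + 2*√3))) = -34*(-27 + (-256 + 16*√3))/(3*(-35 + 2*√3)) = -34*(-283 + 16*√3)/(3*(-35 + 2*√3))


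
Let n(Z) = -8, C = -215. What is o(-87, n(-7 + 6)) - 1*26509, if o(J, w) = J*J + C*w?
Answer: -17220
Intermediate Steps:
o(J, w) = J² - 215*w (o(J, w) = J*J - 215*w = J² - 215*w)
o(-87, n(-7 + 6)) - 1*26509 = ((-87)² - 215*(-8)) - 1*26509 = (7569 + 1720) - 26509 = 9289 - 26509 = -17220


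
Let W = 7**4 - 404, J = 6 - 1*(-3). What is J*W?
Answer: 17973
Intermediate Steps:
J = 9 (J = 6 + 3 = 9)
W = 1997 (W = 2401 - 404 = 1997)
J*W = 9*1997 = 17973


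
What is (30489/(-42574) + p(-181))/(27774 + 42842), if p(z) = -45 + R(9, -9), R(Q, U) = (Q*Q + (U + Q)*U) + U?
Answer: 1119009/3006405584 ≈ 0.00037221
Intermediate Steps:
R(Q, U) = U + Q**2 + U*(Q + U) (R(Q, U) = (Q**2 + (Q + U)*U) + U = (Q**2 + U*(Q + U)) + U = U + Q**2 + U*(Q + U))
p(z) = 27 (p(z) = -45 + (-9 + 9**2 + (-9)**2 + 9*(-9)) = -45 + (-9 + 81 + 81 - 81) = -45 + 72 = 27)
(30489/(-42574) + p(-181))/(27774 + 42842) = (30489/(-42574) + 27)/(27774 + 42842) = (30489*(-1/42574) + 27)/70616 = (-30489/42574 + 27)*(1/70616) = (1119009/42574)*(1/70616) = 1119009/3006405584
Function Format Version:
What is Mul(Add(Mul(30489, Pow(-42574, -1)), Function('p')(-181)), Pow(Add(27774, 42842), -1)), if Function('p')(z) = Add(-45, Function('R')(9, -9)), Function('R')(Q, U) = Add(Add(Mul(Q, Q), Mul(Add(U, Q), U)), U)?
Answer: Rational(1119009, 3006405584) ≈ 0.00037221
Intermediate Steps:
Function('R')(Q, U) = Add(U, Pow(Q, 2), Mul(U, Add(Q, U))) (Function('R')(Q, U) = Add(Add(Pow(Q, 2), Mul(Add(Q, U), U)), U) = Add(Add(Pow(Q, 2), Mul(U, Add(Q, U))), U) = Add(U, Pow(Q, 2), Mul(U, Add(Q, U))))
Function('p')(z) = 27 (Function('p')(z) = Add(-45, Add(-9, Pow(9, 2), Pow(-9, 2), Mul(9, -9))) = Add(-45, Add(-9, 81, 81, -81)) = Add(-45, 72) = 27)
Mul(Add(Mul(30489, Pow(-42574, -1)), Function('p')(-181)), Pow(Add(27774, 42842), -1)) = Mul(Add(Mul(30489, Pow(-42574, -1)), 27), Pow(Add(27774, 42842), -1)) = Mul(Add(Mul(30489, Rational(-1, 42574)), 27), Pow(70616, -1)) = Mul(Add(Rational(-30489, 42574), 27), Rational(1, 70616)) = Mul(Rational(1119009, 42574), Rational(1, 70616)) = Rational(1119009, 3006405584)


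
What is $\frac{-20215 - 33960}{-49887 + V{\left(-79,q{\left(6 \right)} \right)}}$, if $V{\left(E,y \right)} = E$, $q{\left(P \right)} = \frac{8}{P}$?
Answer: $\frac{54175}{49966} \approx 1.0842$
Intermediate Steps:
$\frac{-20215 - 33960}{-49887 + V{\left(-79,q{\left(6 \right)} \right)}} = \frac{-20215 - 33960}{-49887 - 79} = - \frac{54175}{-49966} = \left(-54175\right) \left(- \frac{1}{49966}\right) = \frac{54175}{49966}$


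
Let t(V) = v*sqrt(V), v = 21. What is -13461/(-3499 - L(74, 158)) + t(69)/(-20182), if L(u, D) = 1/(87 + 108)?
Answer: 2624895/682306 - 21*sqrt(69)/20182 ≈ 3.8385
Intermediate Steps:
L(u, D) = 1/195
t(V) = 21*sqrt(V)
-13461/(-3499 - L(74, 158)) + t(69)/(-20182) = -13461/(-3499 - 1*1/195) + (21*sqrt(69))/(-20182) = -13461/(-3499 - 1/195) + (21*sqrt(69))*(-1/20182) = -13461/(-682306/195) - 21*sqrt(69)/20182 = -13461*(-195/682306) - 21*sqrt(69)/20182 = 2624895/682306 - 21*sqrt(69)/20182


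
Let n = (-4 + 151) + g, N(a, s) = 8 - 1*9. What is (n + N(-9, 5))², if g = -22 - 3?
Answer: 14641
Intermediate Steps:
N(a, s) = -1 (N(a, s) = 8 - 9 = -1)
g = -25
n = 122 (n = (-4 + 151) - 25 = 147 - 25 = 122)
(n + N(-9, 5))² = (122 - 1)² = 121² = 14641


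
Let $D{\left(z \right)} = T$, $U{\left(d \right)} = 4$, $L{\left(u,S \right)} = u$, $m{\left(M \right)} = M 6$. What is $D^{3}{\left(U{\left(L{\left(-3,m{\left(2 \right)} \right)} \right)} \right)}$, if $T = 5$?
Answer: $125$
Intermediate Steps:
$m{\left(M \right)} = 6 M$
$D{\left(z \right)} = 5$
$D^{3}{\left(U{\left(L{\left(-3,m{\left(2 \right)} \right)} \right)} \right)} = 5^{3} = 125$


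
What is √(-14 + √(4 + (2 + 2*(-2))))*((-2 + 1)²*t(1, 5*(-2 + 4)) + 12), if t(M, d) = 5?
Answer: 17*√(-14 + √2) ≈ 60.31*I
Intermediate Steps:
√(-14 + √(4 + (2 + 2*(-2))))*((-2 + 1)²*t(1, 5*(-2 + 4)) + 12) = √(-14 + √(4 + (2 + 2*(-2))))*((-2 + 1)²*5 + 12) = √(-14 + √(4 + (2 - 4)))*((-1)²*5 + 12) = √(-14 + √(4 - 2))*(1*5 + 12) = √(-14 + √2)*(5 + 12) = √(-14 + √2)*17 = 17*√(-14 + √2)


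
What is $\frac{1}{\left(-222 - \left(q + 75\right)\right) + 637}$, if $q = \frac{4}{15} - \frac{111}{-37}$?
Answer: $\frac{15}{5051} \approx 0.0029697$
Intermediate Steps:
$q = \frac{49}{15}$ ($q = 4 \cdot \frac{1}{15} - -3 = \frac{4}{15} + 3 = \frac{49}{15} \approx 3.2667$)
$\frac{1}{\left(-222 - \left(q + 75\right)\right) + 637} = \frac{1}{\left(-222 - \left(\frac{49}{15} + 75\right)\right) + 637} = \frac{1}{\left(-222 - \frac{1174}{15}\right) + 637} = \frac{1}{- \frac{4504}{15} + 637} = \frac{1}{\frac{5051}{15}} = \frac{15}{5051}$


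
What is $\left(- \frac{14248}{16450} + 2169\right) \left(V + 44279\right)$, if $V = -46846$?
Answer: $- \frac{45777056867}{8225} \approx -5.5656 \cdot 10^{6}$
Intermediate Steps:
$\left(- \frac{14248}{16450} + 2169\right) \left(V + 44279\right) = \left(- \frac{14248}{16450} + 2169\right) \left(-46846 + 44279\right) = \left(\left(-14248\right) \frac{1}{16450} + 2169\right) \left(-2567\right) = \left(- \frac{7124}{8225} + 2169\right) \left(-2567\right) = \frac{17832901}{8225} \left(-2567\right) = - \frac{45777056867}{8225}$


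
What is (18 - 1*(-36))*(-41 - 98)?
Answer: -7506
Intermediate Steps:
(18 - 1*(-36))*(-41 - 98) = (18 + 36)*(-139) = 54*(-139) = -7506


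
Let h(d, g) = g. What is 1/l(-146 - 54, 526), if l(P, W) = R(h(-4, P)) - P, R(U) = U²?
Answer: 1/40200 ≈ 2.4876e-5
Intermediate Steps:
l(P, W) = P² - P
1/l(-146 - 54, 526) = 1/((-146 - 54)*(-1 + (-146 - 54))) = 1/(-200*(-1 - 200)) = 1/(-200*(-201)) = 1/40200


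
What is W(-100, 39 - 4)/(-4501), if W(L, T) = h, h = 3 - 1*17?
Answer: 2/643 ≈ 0.0031104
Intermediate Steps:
h = -14 (h = 3 - 17 = -14)
W(L, T) = -14
W(-100, 39 - 4)/(-4501) = -14/(-4501) = -14*(-1/4501) = 2/643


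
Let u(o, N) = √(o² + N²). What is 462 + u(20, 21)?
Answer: 491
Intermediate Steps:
u(o, N) = √(N² + o²)
462 + u(20, 21) = 462 + √(21² + 20²) = 462 + √(441 + 400) = 462 + √841 = 462 + 29 = 491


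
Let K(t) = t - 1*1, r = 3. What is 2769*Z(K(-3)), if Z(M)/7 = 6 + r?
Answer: 174447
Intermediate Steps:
K(t) = -1 + t (K(t) = t - 1 = -1 + t)
Z(M) = 63 (Z(M) = 7*(6 + 3) = 7*9 = 63)
2769*Z(K(-3)) = 2769*63 = 174447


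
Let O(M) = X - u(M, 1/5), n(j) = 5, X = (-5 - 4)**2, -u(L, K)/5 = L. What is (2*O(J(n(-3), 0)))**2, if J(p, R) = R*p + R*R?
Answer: 26244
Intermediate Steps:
u(L, K) = -5*L
X = 81 (X = (-9)**2 = 81)
J(p, R) = R**2 + R*p (J(p, R) = R*p + R**2 = R**2 + R*p)
O(M) = 81 + 5*M (O(M) = 81 - (-5)*M = 81 + 5*M)
(2*O(J(n(-3), 0)))**2 = (2*(81 + 5*(0*(0 + 5))))**2 = (2*(81 + 5*(0*5)))**2 = (2*(81 + 5*0))**2 = (2*(81 + 0))**2 = (2*81)**2 = 162**2 = 26244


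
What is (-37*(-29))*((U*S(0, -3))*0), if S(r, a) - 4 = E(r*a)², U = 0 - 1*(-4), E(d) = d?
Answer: 0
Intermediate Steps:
U = 4 (U = 0 + 4 = 4)
S(r, a) = 4 + a²*r² (S(r, a) = 4 + (r*a)² = 4 + (a*r)² = 4 + a²*r²)
(-37*(-29))*((U*S(0, -3))*0) = (-37*(-29))*((4*(4 + (-3)²*0²))*0) = 1073*((4*(4 + 9*0))*0) = 1073*((4*(4 + 0))*0) = 1073*((4*4)*0) = 1073*(16*0) = 1073*0 = 0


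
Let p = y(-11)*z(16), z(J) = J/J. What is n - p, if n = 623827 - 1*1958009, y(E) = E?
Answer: -1334171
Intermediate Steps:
z(J) = 1
n = -1334182 (n = 623827 - 1958009 = -1334182)
p = -11 (p = -11*1 = -11)
n - p = -1334182 - 1*(-11) = -1334182 + 11 = -1334171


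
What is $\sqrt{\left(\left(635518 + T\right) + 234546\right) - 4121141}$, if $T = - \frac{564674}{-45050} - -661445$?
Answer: $\frac{i \sqrt{52556391795163}}{4505} \approx 1609.2 i$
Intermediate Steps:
$T = \frac{14899330962}{22525}$ ($T = \left(-564674\right) \left(- \frac{1}{45050}\right) + 661445 = \frac{282337}{22525} + 661445 = \frac{14899330962}{22525} \approx 6.6146 \cdot 10^{5}$)
$\sqrt{\left(\left(635518 + T\right) + 234546\right) - 4121141} = \sqrt{\left(\left(635518 + \frac{14899330962}{22525}\right) + 234546\right) - 4121141} = \sqrt{\left(\frac{29214373912}{22525} + 234546\right) - 4121141} = \sqrt{\frac{34497522562}{22525} - 4121141} = \sqrt{- \frac{58331178463}{22525}} = \frac{i \sqrt{52556391795163}}{4505}$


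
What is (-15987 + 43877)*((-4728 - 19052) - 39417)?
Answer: -1762564330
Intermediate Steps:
(-15987 + 43877)*((-4728 - 19052) - 39417) = 27890*(-23780 - 39417) = 27890*(-63197) = -1762564330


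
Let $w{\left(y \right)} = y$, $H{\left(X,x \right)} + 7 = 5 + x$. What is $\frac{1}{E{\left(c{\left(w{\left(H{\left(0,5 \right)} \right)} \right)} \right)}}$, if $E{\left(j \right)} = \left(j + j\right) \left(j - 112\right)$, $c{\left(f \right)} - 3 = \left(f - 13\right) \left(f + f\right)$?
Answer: $\frac{1}{19266} \approx 5.1905 \cdot 10^{-5}$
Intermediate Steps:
$H{\left(X,x \right)} = -2 + x$ ($H{\left(X,x \right)} = -7 + \left(5 + x\right) = -2 + x$)
$c{\left(f \right)} = 3 + 2 f \left(-13 + f\right)$ ($c{\left(f \right)} = 3 + \left(f - 13\right) \left(f + f\right) = 3 + \left(-13 + f\right) 2 f = 3 + 2 f \left(-13 + f\right)$)
$E{\left(j \right)} = 2 j \left(-112 + j\right)$
$\frac{1}{E{\left(c{\left(w{\left(H{\left(0,5 \right)} \right)} \right)} \right)}} = \frac{1}{2 \left(3 - 26 \left(-2 + 5\right) + 2 \left(-2 + 5\right)^{2}\right) \left(-112 + \left(3 - 26 \left(-2 + 5\right) + 2 \left(-2 + 5\right)^{2}\right)\right)} = \frac{1}{2 \left(3 - 78 + 2 \cdot 3^{2}\right) \left(-112 + \left(3 - 78 + 2 \cdot 3^{2}\right)\right)} = \frac{1}{2 \left(3 - 78 + 2 \cdot 9\right) \left(-112 + \left(3 - 78 + 2 \cdot 9\right)\right)} = \frac{1}{2 \left(3 - 78 + 18\right) \left(-112 + \left(3 - 78 + 18\right)\right)} = \frac{1}{2 \left(-57\right) \left(-112 - 57\right)} = \frac{1}{2 \left(-57\right) \left(-169\right)} = \frac{1}{19266}$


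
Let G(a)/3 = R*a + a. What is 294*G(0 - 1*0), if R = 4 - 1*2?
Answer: 0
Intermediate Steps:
R = 2 (R = 4 - 2 = 2)
G(a) = 9*a (G(a) = 3*(2*a + a) = 3*(3*a) = 9*a)
294*G(0 - 1*0) = 294*(9*(0 - 1*0)) = 294*(9*(0 + 0)) = 294*(9*0) = 294*0 = 0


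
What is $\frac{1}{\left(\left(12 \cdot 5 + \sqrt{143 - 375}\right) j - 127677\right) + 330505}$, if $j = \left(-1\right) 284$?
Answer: $\frac{46447}{8633973284} + \frac{71 i \sqrt{58}}{4316986642} \approx 5.3796 \cdot 10^{-6} + 1.2525 \cdot 10^{-7} i$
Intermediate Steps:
$j = -284$
$\frac{1}{\left(\left(12 \cdot 5 + \sqrt{143 - 375}\right) j - 127677\right) + 330505} = \frac{1}{\left(\left(12 \cdot 5 + \sqrt{143 - 375}\right) \left(-284\right) - 127677\right) + 330505} = \frac{1}{\left(\left(60 + \sqrt{143 - 375}\right) \left(-284\right) - 127677\right) + 330505} = \frac{1}{\left(\left(60 + \sqrt{-232}\right) \left(-284\right) - 127677\right) + 330505} = \frac{1}{\left(\left(60 + 2 i \sqrt{58}\right) \left(-284\right) - 127677\right) + 330505} = \frac{1}{\left(\left(-17040 - 568 i \sqrt{58}\right) - 127677\right) + 330505} = \frac{1}{\left(-144717 - 568 i \sqrt{58}\right) + 330505} = \frac{1}{185788 - 568 i \sqrt{58}}$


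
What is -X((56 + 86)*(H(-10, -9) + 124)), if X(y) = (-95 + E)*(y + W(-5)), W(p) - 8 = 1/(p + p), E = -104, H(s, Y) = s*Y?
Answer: 60487841/10 ≈ 6.0488e+6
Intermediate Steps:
H(s, Y) = Y*s
W(p) = 8 + 1/(2*p) (W(p) = 8 + 1/(p + p) = 8 + 1/(2*p))
X(y) = -15721/10 - 199*y (X(y) = (-95 - 104)*(y + (8 + (½)/(-5))) = -199*(y + (8 + (½)*(-⅕))) = -199*(y + (8 - ⅒)) = -199*(y + 79/10) = -199*(79/10 + y) = -15721/10 - 199*y)
-X((56 + 86)*(H(-10, -9) + 124)) = -(-15721/10 - 199*(56 + 86)*(-9*(-10) + 124)) = -(-15721/10 - 28258*(90 + 124)) = -(-15721/10 - 28258*214) = -(-15721/10 - 199*30388) = -(-15721/10 - 6047212) = -1*(-60487841/10) = 60487841/10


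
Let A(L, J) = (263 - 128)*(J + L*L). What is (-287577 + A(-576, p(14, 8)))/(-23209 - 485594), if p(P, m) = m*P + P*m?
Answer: -14844141/169601 ≈ -87.524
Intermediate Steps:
p(P, m) = 2*P*m (p(P, m) = P*m + P*m = 2*P*m)
A(L, J) = 135*J + 135*L**2 (A(L, J) = 135*(J + L**2) = 135*J + 135*L**2)
(-287577 + A(-576, p(14, 8)))/(-23209 - 485594) = (-287577 + (135*(2*14*8) + 135*(-576)**2))/(-23209 - 485594) = (-287577 + (135*224 + 135*331776))/(-508803) = (-287577 + (30240 + 44789760))*(-1/508803) = (-287577 + 44820000)*(-1/508803) = 44532423*(-1/508803) = -14844141/169601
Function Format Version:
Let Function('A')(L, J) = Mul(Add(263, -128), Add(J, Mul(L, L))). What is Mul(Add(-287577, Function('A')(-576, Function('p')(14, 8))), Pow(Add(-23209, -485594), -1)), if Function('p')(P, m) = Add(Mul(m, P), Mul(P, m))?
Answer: Rational(-14844141, 169601) ≈ -87.524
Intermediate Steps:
Function('p')(P, m) = Mul(2, P, m) (Function('p')(P, m) = Add(Mul(P, m), Mul(P, m)) = Mul(2, P, m))
Function('A')(L, J) = Add(Mul(135, J), Mul(135, Pow(L, 2))) (Function('A')(L, J) = Mul(135, Add(J, Pow(L, 2))) = Add(Mul(135, J), Mul(135, Pow(L, 2))))
Mul(Add(-287577, Function('A')(-576, Function('p')(14, 8))), Pow(Add(-23209, -485594), -1)) = Mul(Add(-287577, Add(Mul(135, Mul(2, 14, 8)), Mul(135, Pow(-576, 2)))), Pow(Add(-23209, -485594), -1)) = Mul(Add(-287577, Add(Mul(135, 224), Mul(135, 331776))), Pow(-508803, -1)) = Mul(Add(-287577, Add(30240, 44789760)), Rational(-1, 508803)) = Mul(Add(-287577, 44820000), Rational(-1, 508803)) = Mul(44532423, Rational(-1, 508803)) = Rational(-14844141, 169601)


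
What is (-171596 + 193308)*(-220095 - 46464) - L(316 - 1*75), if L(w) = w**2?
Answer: -5787587089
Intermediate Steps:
(-171596 + 193308)*(-220095 - 46464) - L(316 - 1*75) = (-171596 + 193308)*(-220095 - 46464) - (316 - 1*75)**2 = 21712*(-266559) - (316 - 75)**2 = -5787529008 - 1*241**2 = -5787529008 - 1*58081 = -5787529008 - 58081 = -5787587089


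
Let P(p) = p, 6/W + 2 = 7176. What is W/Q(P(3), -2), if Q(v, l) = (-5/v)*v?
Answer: -3/17935 ≈ -0.00016727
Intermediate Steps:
W = 3/3587 (W = 6/(-2 + 7176) = 6/7174 = 6*(1/7174) = 3/3587 ≈ 0.00083635)
Q(v, l) = -5
W/Q(P(3), -2) = (3/3587)/(-5) = (3/3587)*(-⅕) = -3/17935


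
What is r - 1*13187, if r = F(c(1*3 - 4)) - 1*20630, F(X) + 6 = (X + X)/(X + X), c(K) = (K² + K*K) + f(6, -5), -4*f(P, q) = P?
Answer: -33822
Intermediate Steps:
f(P, q) = -P/4
c(K) = -3/2 + 2*K² (c(K) = (K² + K*K) - ¼*6 = (K² + K²) - 3/2 = 2*K² - 3/2 = -3/2 + 2*K²)
F(X) = -5 (F(X) = -6 + (X + X)/(X + X) = -6 + (2*X)/((2*X)) = -6 + (2*X)*(1/(2*X)) = -6 + 1 = -5)
r = -20635 (r = -5 - 1*20630 = -5 - 20630 = -20635)
r - 1*13187 = -20635 - 1*13187 = -20635 - 13187 = -33822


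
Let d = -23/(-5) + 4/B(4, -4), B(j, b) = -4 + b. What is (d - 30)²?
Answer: 67081/100 ≈ 670.81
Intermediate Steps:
d = 41/10 (d = -23/(-5) + 4/(-4 - 4) = -23*(-⅕) + 4/(-8) = 23/5 + 4*(-⅛) = 23/5 - ½ = 41/10 ≈ 4.1000)
(d - 30)² = (41/10 - 30)² = (-259/10)² = 67081/100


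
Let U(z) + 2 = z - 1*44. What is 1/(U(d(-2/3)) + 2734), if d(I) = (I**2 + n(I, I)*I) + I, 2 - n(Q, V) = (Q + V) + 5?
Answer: 9/24200 ≈ 0.00037190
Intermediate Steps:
n(Q, V) = -3 - Q - V (n(Q, V) = 2 - ((Q + V) + 5) = 2 - (5 + Q + V) = 2 + (-5 - Q - V) = -3 - Q - V)
d(I) = I + I**2 + I*(-3 - 2*I) (d(I) = (I**2 + (-3 - I - I)*I) + I = (I**2 + (-3 - 2*I)*I) + I = (I**2 + I*(-3 - 2*I)) + I = I + I**2 + I*(-3 - 2*I))
U(z) = -46 + z (U(z) = -2 + (z - 1*44) = -2 + (z - 44) = -2 + (-44 + z) = -46 + z)
1/(U(d(-2/3)) + 2734) = 1/((-46 + (-2/3)*(-2 - (-2)/3)) + 2734) = 1/((-46 + (-2*1/3)*(-2 - (-2)/3)) + 2734) = 1/((-46 - 2*(-2 - 1*(-2/3))/3) + 2734) = 1/((-46 - 2*(-2 + 2/3)/3) + 2734) = 1/((-46 - 2/3*(-4/3)) + 2734) = 1/((-46 + 8/9) + 2734) = 1/(-406/9 + 2734) = 1/(24200/9) = 9/24200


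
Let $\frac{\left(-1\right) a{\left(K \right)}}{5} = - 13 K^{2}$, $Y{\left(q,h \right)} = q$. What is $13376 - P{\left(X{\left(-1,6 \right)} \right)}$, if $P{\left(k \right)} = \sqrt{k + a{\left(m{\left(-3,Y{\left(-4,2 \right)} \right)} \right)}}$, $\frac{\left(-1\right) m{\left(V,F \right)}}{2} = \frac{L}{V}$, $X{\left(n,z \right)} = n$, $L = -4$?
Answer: $13376 - \frac{\sqrt{4151}}{3} \approx 13355.0$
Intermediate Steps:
$m{\left(V,F \right)} = \frac{8}{V}$ ($m{\left(V,F \right)} = - 2 \left(- \frac{4}{V}\right) = \frac{8}{V}$)
$a{\left(K \right)} = 65 K^{2}$ ($a{\left(K \right)} = - 5 \left(- 13 K^{2}\right) = 65 K^{2}$)
$P{\left(k \right)} = \sqrt{\frac{4160}{9} + k}$ ($P{\left(k \right)} = \sqrt{k + 65 \left(\frac{8}{-3}\right)^{2}} = \sqrt{k + 65 \left(8 \left(- \frac{1}{3}\right)\right)^{2}} = \sqrt{k + 65 \left(- \frac{8}{3}\right)^{2}} = \sqrt{k + 65 \cdot \frac{64}{9}} = \sqrt{k + \frac{4160}{9}} = \sqrt{\frac{4160}{9} + k}$)
$13376 - P{\left(X{\left(-1,6 \right)} \right)} = 13376 - \frac{\sqrt{4160 + 9 \left(-1\right)}}{3} = 13376 - \frac{\sqrt{4160 - 9}}{3} = 13376 - \frac{\sqrt{4151}}{3}$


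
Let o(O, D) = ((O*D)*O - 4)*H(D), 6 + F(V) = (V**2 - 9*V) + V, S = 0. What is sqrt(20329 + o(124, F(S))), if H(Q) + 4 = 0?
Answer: sqrt(389369) ≈ 623.99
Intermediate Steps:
H(Q) = -4 (H(Q) = -4 + 0 = -4)
F(V) = -6 + V**2 - 8*V (F(V) = -6 + ((V**2 - 9*V) + V) = -6 + (V**2 - 8*V) = -6 + V**2 - 8*V)
o(O, D) = 16 - 4*D*O**2 (o(O, D) = ((O*D)*O - 4)*(-4) = ((D*O)*O - 4)*(-4) = (D*O**2 - 4)*(-4) = (-4 + D*O**2)*(-4) = 16 - 4*D*O**2)
sqrt(20329 + o(124, F(S))) = sqrt(20329 + (16 - 4*(-6 + 0**2 - 8*0)*124**2)) = sqrt(20329 + (16 - 4*(-6 + 0 + 0)*15376)) = sqrt(20329 + (16 - 4*(-6)*15376)) = sqrt(20329 + (16 + 369024)) = sqrt(20329 + 369040) = sqrt(389369)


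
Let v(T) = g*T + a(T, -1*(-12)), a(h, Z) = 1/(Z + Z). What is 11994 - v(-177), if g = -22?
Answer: 194399/24 ≈ 8100.0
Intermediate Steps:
a(h, Z) = 1/(2*Z)
v(T) = 1/24 - 22*T (v(T) = -22*T + 1/(2*((-1*(-12)))) = -22*T + (½)/12 = -22*T + (½)*(1/12) = -22*T + 1/24 = 1/24 - 22*T)
11994 - v(-177) = 11994 - (1/24 - 22*(-177)) = 11994 - (1/24 + 3894) = 11994 - 1*93457/24 = 11994 - 93457/24 = 194399/24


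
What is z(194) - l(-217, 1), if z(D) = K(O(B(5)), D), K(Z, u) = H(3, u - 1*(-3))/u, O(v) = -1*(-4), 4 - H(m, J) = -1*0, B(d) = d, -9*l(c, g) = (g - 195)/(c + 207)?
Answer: 9499/4365 ≈ 2.1762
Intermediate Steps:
l(c, g) = -(-195 + g)/(9*(207 + c)) (l(c, g) = -(g - 195)/(9*(c + 207)) = -(-195 + g)/(9*(207 + c)))
H(m, J) = 4 (H(m, J) = 4 - (-1)*0 = 4 - 1*0 = 4 + 0 = 4)
O(v) = 4
K(Z, u) = 4/u
z(D) = 4/D
z(194) - l(-217, 1) = 4/194 - (195 - 1*1)/(9*(207 - 217)) = 4*(1/194) - (195 - 1)/(9*(-10)) = 2/97 - (-1)*194/(9*10) = 2/97 - 1*(-97/45) = 2/97 + 97/45 = 9499/4365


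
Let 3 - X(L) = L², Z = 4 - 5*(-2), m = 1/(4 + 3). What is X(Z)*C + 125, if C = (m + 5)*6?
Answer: -40813/7 ≈ -5830.4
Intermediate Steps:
m = ⅐ (m = 1/7 = ⅐ ≈ 0.14286)
C = 216/7 (C = (⅐ + 5)*6 = (36/7)*6 = 216/7 ≈ 30.857)
Z = 14 (Z = 4 + 10 = 14)
X(L) = 3 - L²
X(Z)*C + 125 = (3 - 1*14²)*(216/7) + 125 = (3 - 1*196)*(216/7) + 125 = (3 - 196)*(216/7) + 125 = -193*216/7 + 125 = -41688/7 + 125 = -40813/7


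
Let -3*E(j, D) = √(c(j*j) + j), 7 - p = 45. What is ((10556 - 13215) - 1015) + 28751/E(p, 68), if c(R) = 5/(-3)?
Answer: -3674 + 86253*I*√357/119 ≈ -3674.0 + 13695.0*I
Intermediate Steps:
p = -38 (p = 7 - 1*45 = 7 - 45 = -38)
c(R) = -5/3 (c(R) = 5*(-⅓) = -5/3)
E(j, D) = -√(-5/3 + j)/3
((10556 - 13215) - 1015) + 28751/E(p, 68) = ((10556 - 13215) - 1015) + 28751/((-√(-15 + 9*(-38))/9)) = (-2659 - 1015) + 28751/((-√(-15 - 342)/9)) = -3674 + 28751/((-I*√357/9)) = -3674 + 28751*(3*I*√357/119) = -3674 + 86253*I*√357/119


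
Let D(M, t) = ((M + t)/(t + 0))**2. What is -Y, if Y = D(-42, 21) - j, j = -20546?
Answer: -20547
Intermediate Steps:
D(M, t) = (M + t)**2/t**2 (D(M, t) = ((M + t)/t)**2 = (M + t)**2/t**2)
Y = 20547 (Y = (-42 + 21)**2/21**2 - 1*(-20546) = (1/441)*(-21)**2 + 20546 = (1/441)*441 + 20546 = 1 + 20546 = 20547)
-Y = -1*20547 = -20547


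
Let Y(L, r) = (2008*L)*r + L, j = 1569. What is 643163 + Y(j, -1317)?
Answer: -4148632252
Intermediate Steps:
Y(L, r) = L + 2008*L*r (Y(L, r) = 2008*L*r + L = L + 2008*L*r)
643163 + Y(j, -1317) = 643163 + 1569*(1 + 2008*(-1317)) = 643163 + 1569*(1 - 2644536) = 643163 + 1569*(-2644535) = 643163 - 4149275415 = -4148632252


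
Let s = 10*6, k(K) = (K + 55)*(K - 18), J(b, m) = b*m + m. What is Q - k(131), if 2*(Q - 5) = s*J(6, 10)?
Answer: -18913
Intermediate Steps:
J(b, m) = m + b*m
k(K) = (-18 + K)*(55 + K) (k(K) = (55 + K)*(-18 + K) = (-18 + K)*(55 + K))
s = 60
Q = 2105 (Q = 5 + (60*(10*(1 + 6)))/2 = 5 + (60*(10*7))/2 = 5 + (60*70)/2 = 5 + (½)*4200 = 5 + 2100 = 2105)
Q - k(131) = 2105 - (-990 + 131² + 37*131) = 2105 - (-990 + 17161 + 4847) = 2105 - 1*21018 = 2105 - 21018 = -18913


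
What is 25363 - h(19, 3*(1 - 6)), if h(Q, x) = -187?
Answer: 25550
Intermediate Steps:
25363 - h(19, 3*(1 - 6)) = 25363 - 1*(-187) = 25363 + 187 = 25550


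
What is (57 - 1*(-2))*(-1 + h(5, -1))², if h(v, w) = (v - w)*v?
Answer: 49619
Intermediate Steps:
h(v, w) = v*(v - w)
(57 - 1*(-2))*(-1 + h(5, -1))² = (57 - 1*(-2))*(-1 + 5*(5 - 1*(-1)))² = (57 + 2)*(-1 + 5*(5 + 1))² = 59*(-1 + 5*6)² = 59*(-1 + 30)² = 59*29² = 59*841 = 49619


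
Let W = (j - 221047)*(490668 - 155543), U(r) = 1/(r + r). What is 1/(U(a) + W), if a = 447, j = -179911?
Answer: -894/120127718476499 ≈ -7.4421e-12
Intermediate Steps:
U(r) = 1/(2*r)
W = -134371049750 (W = (-179911 - 221047)*(490668 - 155543) = -400958*335125 = -134371049750)
1/(U(a) + W) = 1/((½)/447 - 134371049750) = 1/((½)*(1/447) - 134371049750) = 1/(1/894 - 134371049750) = 1/(-120127718476499/894) = -894/120127718476499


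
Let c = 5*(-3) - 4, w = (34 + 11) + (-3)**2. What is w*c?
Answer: -1026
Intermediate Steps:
w = 54 (w = 45 + 9 = 54)
c = -19 (c = -15 - 4 = -19)
w*c = 54*(-19) = -1026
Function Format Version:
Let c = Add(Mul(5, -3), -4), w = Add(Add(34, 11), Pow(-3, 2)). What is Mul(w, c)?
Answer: -1026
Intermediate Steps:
w = 54 (w = Add(45, 9) = 54)
c = -19 (c = Add(-15, -4) = -19)
Mul(w, c) = Mul(54, -19) = -1026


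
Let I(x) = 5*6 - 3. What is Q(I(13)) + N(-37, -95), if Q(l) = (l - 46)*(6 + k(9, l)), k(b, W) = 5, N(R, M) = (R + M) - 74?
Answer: -415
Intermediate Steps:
N(R, M) = -74 + M + R (N(R, M) = (M + R) - 74 = -74 + M + R)
I(x) = 27 (I(x) = 30 - 3 = 27)
Q(l) = -506 + 11*l (Q(l) = (l - 46)*(6 + 5) = (-46 + l)*11 = -506 + 11*l)
Q(I(13)) + N(-37, -95) = (-506 + 11*27) + (-74 - 95 - 37) = (-506 + 297) - 206 = -209 - 206 = -415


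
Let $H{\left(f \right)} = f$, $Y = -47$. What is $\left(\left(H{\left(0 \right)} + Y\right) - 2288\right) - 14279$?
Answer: $-16614$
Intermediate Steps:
$\left(\left(H{\left(0 \right)} + Y\right) - 2288\right) - 14279 = \left(\left(0 - 47\right) - 2288\right) - 14279 = \left(-47 - 2288\right) - 14279 = -2335 - 14279 = -16614$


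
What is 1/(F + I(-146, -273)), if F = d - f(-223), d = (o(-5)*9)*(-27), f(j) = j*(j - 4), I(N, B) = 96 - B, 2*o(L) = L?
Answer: -2/99289 ≈ -2.0143e-5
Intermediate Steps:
o(L) = L/2
f(j) = j*(-4 + j)
d = 1215/2 (d = (((1/2)*(-5))*9)*(-27) = -5/2*9*(-27) = -45/2*(-27) = 1215/2 ≈ 607.50)
F = -100027/2 (F = 1215/2 - (-223)*(-4 - 223) = 1215/2 - (-223)*(-227) = 1215/2 - 1*50621 = 1215/2 - 50621 = -100027/2 ≈ -50014.)
1/(F + I(-146, -273)) = 1/(-100027/2 + (96 - 1*(-273))) = 1/(-100027/2 + (96 + 273)) = 1/(-100027/2 + 369) = 1/(-99289/2) = -2/99289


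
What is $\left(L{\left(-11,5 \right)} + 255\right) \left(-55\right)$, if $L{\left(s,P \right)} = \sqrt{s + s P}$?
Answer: $-14025 - 55 i \sqrt{66} \approx -14025.0 - 446.82 i$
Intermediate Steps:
$L{\left(s,P \right)} = \sqrt{s + P s}$
$\left(L{\left(-11,5 \right)} + 255\right) \left(-55\right) = \left(\sqrt{- 11 \left(1 + 5\right)} + 255\right) \left(-55\right) = \left(\sqrt{\left(-11\right) 6} + 255\right) \left(-55\right) = \left(\sqrt{-66} + 255\right) \left(-55\right) = \left(i \sqrt{66} + 255\right) \left(-55\right) = \left(255 + i \sqrt{66}\right) \left(-55\right) = -14025 - 55 i \sqrt{66}$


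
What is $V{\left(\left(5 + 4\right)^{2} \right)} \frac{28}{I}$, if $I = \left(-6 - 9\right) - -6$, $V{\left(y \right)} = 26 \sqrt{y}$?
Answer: $-728$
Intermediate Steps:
$I = -9$ ($I = -15 + 6 = -9$)
$V{\left(\left(5 + 4\right)^{2} \right)} \frac{28}{I} = 26 \sqrt{\left(5 + 4\right)^{2}} \frac{28}{-9} = 26 \sqrt{9^{2}} \cdot 28 \left(- \frac{1}{9}\right) = 26 \sqrt{81} \left(- \frac{28}{9}\right) = 26 \cdot 9 \left(- \frac{28}{9}\right) = 234 \left(- \frac{28}{9}\right) = -728$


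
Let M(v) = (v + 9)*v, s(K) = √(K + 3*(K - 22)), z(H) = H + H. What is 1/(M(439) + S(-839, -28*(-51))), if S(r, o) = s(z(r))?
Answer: 98336/19339941181 - I*√6778/38679882362 ≈ 5.0846e-6 - 2.1285e-9*I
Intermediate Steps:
z(H) = 2*H
s(K) = √(-66 + 4*K) (s(K) = √(K + 3*(-22 + K)) = √(K + (-66 + 3*K)) = √(-66 + 4*K))
M(v) = v*(9 + v) (M(v) = (9 + v)*v = v*(9 + v))
S(r, o) = √(-66 + 8*r) (S(r, o) = √(-66 + 4*(2*r)) = √(-66 + 8*r))
1/(M(439) + S(-839, -28*(-51))) = 1/(439*(9 + 439) + √(-66 + 8*(-839))) = 1/(439*448 + √(-66 - 6712)) = 1/(196672 + √(-6778)) = 1/(196672 + I*√6778)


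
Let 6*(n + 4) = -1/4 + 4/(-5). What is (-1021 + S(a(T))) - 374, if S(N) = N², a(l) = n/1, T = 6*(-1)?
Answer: -2204111/1600 ≈ -1377.6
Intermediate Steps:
T = -6
n = -167/40 (n = -4 + (-1/4 + 4/(-5))/6 = -4 + (-1*¼ + 4*(-⅕))/6 = -4 + (-¼ - ⅘)/6 = -4 + (⅙)*(-21/20) = -4 - 7/40 = -167/40 ≈ -4.1750)
a(l) = -167/40 (a(l) = -167/40/1 = -167/40*1 = -167/40)
(-1021 + S(a(T))) - 374 = (-1021 + (-167/40)²) - 374 = (-1021 + 27889/1600) - 374 = -1605711/1600 - 374 = -2204111/1600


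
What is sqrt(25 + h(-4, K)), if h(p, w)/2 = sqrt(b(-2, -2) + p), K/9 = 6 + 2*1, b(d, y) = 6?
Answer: sqrt(25 + 2*sqrt(2)) ≈ 5.2753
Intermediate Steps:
K = 72 (K = 9*(6 + 2*1) = 9*(6 + 2) = 9*8 = 72)
h(p, w) = 2*sqrt(6 + p)
sqrt(25 + h(-4, K)) = sqrt(25 + 2*sqrt(6 - 4)) = sqrt(25 + 2*sqrt(2))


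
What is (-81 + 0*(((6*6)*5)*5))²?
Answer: 6561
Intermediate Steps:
(-81 + 0*(((6*6)*5)*5))² = (-81 + 0*((36*5)*5))² = (-81 + 0*(180*5))² = (-81 + 0*900)² = (-81 + 0)² = (-81)² = 6561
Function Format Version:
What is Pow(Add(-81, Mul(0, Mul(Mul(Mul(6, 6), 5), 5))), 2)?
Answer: 6561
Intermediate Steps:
Pow(Add(-81, Mul(0, Mul(Mul(Mul(6, 6), 5), 5))), 2) = Pow(Add(-81, Mul(0, Mul(Mul(36, 5), 5))), 2) = Pow(Add(-81, Mul(0, Mul(180, 5))), 2) = Pow(Add(-81, Mul(0, 900)), 2) = Pow(Add(-81, 0), 2) = Pow(-81, 2) = 6561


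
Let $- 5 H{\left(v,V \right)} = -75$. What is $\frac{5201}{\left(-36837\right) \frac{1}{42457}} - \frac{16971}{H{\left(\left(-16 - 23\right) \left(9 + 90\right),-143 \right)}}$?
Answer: $- \frac{1312481194}{184185} \approx -7125.9$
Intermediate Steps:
$H{\left(v,V \right)} = 15$ ($H{\left(v,V \right)} = \left(- \frac{1}{5}\right) \left(-75\right) = 15$)
$\frac{5201}{\left(-36837\right) \frac{1}{42457}} - \frac{16971}{H{\left(\left(-16 - 23\right) \left(9 + 90\right),-143 \right)}} = \frac{5201}{\left(-36837\right) \frac{1}{42457}} - \frac{16971}{15} = \frac{5201}{\left(-36837\right) \frac{1}{42457}} - \frac{5657}{5} = \frac{5201}{- \frac{36837}{42457}} - \frac{5657}{5} = 5201 \left(- \frac{42457}{36837}\right) - \frac{5657}{5} = - \frac{220818857}{36837} - \frac{5657}{5} = - \frac{1312481194}{184185}$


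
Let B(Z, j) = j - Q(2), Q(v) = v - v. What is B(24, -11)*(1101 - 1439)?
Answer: 3718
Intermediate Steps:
Q(v) = 0
B(Z, j) = j (B(Z, j) = j - 1*0 = j + 0 = j)
B(24, -11)*(1101 - 1439) = -11*(1101 - 1439) = -11*(-338) = 3718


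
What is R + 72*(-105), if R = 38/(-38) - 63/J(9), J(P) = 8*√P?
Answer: -60509/8 ≈ -7563.6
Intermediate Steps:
R = -29/8 (R = 38/(-38) - 63/(8*√9) = 38*(-1/38) - 63/(8*3) = -1 - 63/24 = -1 - 63*1/24 = -1 - 21/8 = -29/8 ≈ -3.6250)
R + 72*(-105) = -29/8 + 72*(-105) = -29/8 - 7560 = -60509/8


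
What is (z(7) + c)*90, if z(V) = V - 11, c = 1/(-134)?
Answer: -24165/67 ≈ -360.67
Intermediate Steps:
c = -1/134 ≈ -0.0074627
z(V) = -11 + V
(z(7) + c)*90 = ((-11 + 7) - 1/134)*90 = (-4 - 1/134)*90 = -537/134*90 = -24165/67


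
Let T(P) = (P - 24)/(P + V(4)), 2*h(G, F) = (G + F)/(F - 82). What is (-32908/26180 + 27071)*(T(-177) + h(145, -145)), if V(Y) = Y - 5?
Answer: 17805732534/582505 ≈ 30568.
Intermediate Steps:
V(Y) = -5 + Y
h(G, F) = (F + G)/(2*(-82 + F)) (h(G, F) = ((G + F)/(F - 82))/2 = ((F + G)/(-82 + F))/2 = (F + G)/(2*(-82 + F)))
T(P) = (-24 + P)/(-1 + P) (T(P) = (P - 24)/(P + (-5 + 4)) = (-24 + P)/(P - 1) = (-24 + P)/(-1 + P))
(-32908/26180 + 27071)*(T(-177) + h(145, -145)) = (-32908/26180 + 27071)*((-24 - 177)/(-1 - 177) + (-145 + 145)/(2*(-82 - 145))) = (-32908*1/26180 + 27071)*(-201/(-178) + (1/2)*0/(-227)) = (-8227/6545 + 27071)*(-1/178*(-201) + (1/2)*(-1/227)*0) = 177171468*(201/178 + 0)/6545 = (177171468/6545)*(201/178) = 17805732534/582505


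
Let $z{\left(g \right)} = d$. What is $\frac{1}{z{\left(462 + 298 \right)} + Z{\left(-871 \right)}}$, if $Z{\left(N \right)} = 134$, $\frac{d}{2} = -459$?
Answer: $- \frac{1}{784} \approx -0.0012755$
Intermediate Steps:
$d = -918$ ($d = 2 \left(-459\right) = -918$)
$z{\left(g \right)} = -918$
$\frac{1}{z{\left(462 + 298 \right)} + Z{\left(-871 \right)}} = \frac{1}{-918 + 134} = \frac{1}{-784} = - \frac{1}{784}$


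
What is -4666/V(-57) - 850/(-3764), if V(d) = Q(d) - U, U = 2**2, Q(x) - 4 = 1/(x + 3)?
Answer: 474196673/1882 ≈ 2.5196e+5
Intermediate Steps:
Q(x) = 4 + 1/(3 + x) (Q(x) = 4 + 1/(x + 3) = 4 + 1/(3 + x))
U = 4
V(d) = -4 + (13 + 4*d)/(3 + d) (V(d) = (13 + 4*d)/(3 + d) - 1*4 = (13 + 4*d)/(3 + d) - 4 = -4 + (13 + 4*d)/(3 + d))
-4666/V(-57) - 850/(-3764) = -4666/(1/(3 - 57)) - 850/(-3764) = -4666/(1/(-54)) - 850*(-1/3764) = -4666/(-1/54) + 425/1882 = -4666*(-54) + 425/1882 = 251964 + 425/1882 = 474196673/1882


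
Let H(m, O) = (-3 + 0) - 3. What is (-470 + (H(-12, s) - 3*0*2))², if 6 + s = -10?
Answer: 226576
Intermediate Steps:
s = -16 (s = -6 - 10 = -16)
H(m, O) = -6 (H(m, O) = -3 - 3 = -6)
(-470 + (H(-12, s) - 3*0*2))² = (-470 + (-6 - 3*0*2))² = (-470 + (-6 + 0*2))² = (-470 + (-6 + 0))² = (-470 - 6)² = (-476)² = 226576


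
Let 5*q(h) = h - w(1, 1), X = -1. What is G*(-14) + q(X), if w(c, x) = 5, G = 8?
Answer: -566/5 ≈ -113.20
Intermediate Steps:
q(h) = -1 + h/5 (q(h) = (h - 1*5)/5 = (h - 5)/5 = (-5 + h)/5 = -1 + h/5)
G*(-14) + q(X) = 8*(-14) + (-1 + (1/5)*(-1)) = -112 + (-1 - 1/5) = -112 - 6/5 = -566/5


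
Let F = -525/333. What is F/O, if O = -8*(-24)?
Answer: -175/21312 ≈ -0.0082113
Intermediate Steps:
F = -175/111 (F = -525*1/333 = -175/111 ≈ -1.5766)
O = 192
F/O = -175/111/192 = -175/111*1/192 = -175/21312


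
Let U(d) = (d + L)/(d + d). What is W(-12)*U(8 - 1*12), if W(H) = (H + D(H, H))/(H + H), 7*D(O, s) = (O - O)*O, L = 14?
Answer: -5/8 ≈ -0.62500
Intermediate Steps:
D(O, s) = 0 (D(O, s) = ((O - O)*O)/7 = (0*O)/7 = (⅐)*0 = 0)
U(d) = (14 + d)/(2*d) (U(d) = (d + 14)/(d + d) = (14 + d)/((2*d)) = (14 + d)*(1/(2*d)) = (14 + d)/(2*d))
W(H) = ½ (W(H) = (H + 0)/(H + H) = H/((2*H)) = H*(1/(2*H)) = ½)
W(-12)*U(8 - 1*12) = ((14 + (8 - 1*12))/(2*(8 - 1*12)))/2 = ((14 + (8 - 12))/(2*(8 - 12)))/2 = ((½)*(14 - 4)/(-4))/2 = ((½)*(-¼)*10)/2 = (½)*(-5/4) = -5/8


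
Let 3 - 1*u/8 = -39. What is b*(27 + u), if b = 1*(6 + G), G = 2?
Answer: 2904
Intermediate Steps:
u = 336 (u = 24 - 8*(-39) = 24 + 312 = 336)
b = 8 (b = 1*(6 + 2) = 1*8 = 8)
b*(27 + u) = 8*(27 + 336) = 8*363 = 2904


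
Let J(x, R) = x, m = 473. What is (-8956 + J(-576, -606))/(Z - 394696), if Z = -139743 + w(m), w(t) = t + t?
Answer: 9532/533493 ≈ 0.017867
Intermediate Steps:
w(t) = 2*t
Z = -138797 (Z = -139743 + 2*473 = -139743 + 946 = -138797)
(-8956 + J(-576, -606))/(Z - 394696) = (-8956 - 576)/(-138797 - 394696) = -9532/(-533493) = -9532*(-1/533493) = 9532/533493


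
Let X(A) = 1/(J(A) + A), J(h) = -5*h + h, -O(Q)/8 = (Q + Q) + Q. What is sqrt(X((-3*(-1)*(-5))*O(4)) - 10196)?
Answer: I*sqrt(1321401630)/360 ≈ 100.98*I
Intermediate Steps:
O(Q) = -24*Q (O(Q) = -8*((Q + Q) + Q) = -8*(2*Q + Q) = -24*Q)
J(h) = -4*h
X(A) = -1/(3*A) (X(A) = 1/(-4*A + A) = 1/(-3*A) = -1/(3*A))
sqrt(X((-3*(-1)*(-5))*O(4)) - 10196) = sqrt(-1/(3*((-3*(-1)*(-5))*(-24*4))) - 10196) = sqrt(-1/(3*((3*(-5))*(-96))) - 10196) = sqrt(-1/(3*((-15*(-96)))) - 10196) = sqrt(-1/3/1440 - 10196) = sqrt(-1/3*1/1440 - 10196) = sqrt(-1/4320 - 10196) = sqrt(-44046721/4320) = I*sqrt(1321401630)/360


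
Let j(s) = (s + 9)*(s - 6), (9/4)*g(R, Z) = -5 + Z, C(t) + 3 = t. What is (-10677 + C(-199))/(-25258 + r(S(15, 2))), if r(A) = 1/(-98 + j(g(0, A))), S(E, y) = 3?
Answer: 135595856/314815793 ≈ 0.43072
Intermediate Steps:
C(t) = -3 + t
g(R, Z) = -20/9 + 4*Z/9 (g(R, Z) = 4*(-5 + Z)/9 = -20/9 + 4*Z/9)
j(s) = (-6 + s)*(9 + s) (j(s) = (9 + s)*(-6 + s) = (-6 + s)*(9 + s))
r(A) = 1/(-476/3 + (-20/9 + 4*A/9)**2 + 4*A/3) (r(A) = 1/(-98 + (-54 + (-20/9 + 4*A/9)**2 + 3*(-20/9 + 4*A/9))) = 1/(-98 + (-54 + (-20/9 + 4*A/9)**2 + (-20/3 + 4*A/3))) = 1/(-98 + (-182/3 + (-20/9 + 4*A/9)**2 + 4*A/3)) = 1/(-476/3 + (-20/9 + 4*A/9)**2 + 4*A/3))
(-10677 + C(-199))/(-25258 + r(S(15, 2))) = (-10677 + (-3 - 199))/(-25258 + 81/(4*(-3113 - 13*3 + 4*3**2))) = (-10677 - 202)/(-25258 + 81/(4*(-3113 - 39 + 4*9))) = -10879/(-25258 + 81/(4*(-3113 - 39 + 36))) = -10879/(-25258 + (81/4)/(-3116)) = -10879/(-25258 + (81/4)*(-1/3116)) = -10879/(-25258 - 81/12464) = -10879/(-314815793/12464) = -10879*(-12464/314815793) = 135595856/314815793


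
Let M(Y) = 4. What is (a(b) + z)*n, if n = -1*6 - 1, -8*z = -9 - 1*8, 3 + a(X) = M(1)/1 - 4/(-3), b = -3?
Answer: -749/24 ≈ -31.208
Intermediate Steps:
a(X) = 7/3 (a(X) = -3 + (4/1 - 4/(-3)) = -3 + (4*1 - 4*(-1/3)) = -3 + (4 + 4/3) = -3 + 16/3 = 7/3)
z = 17/8 (z = -(-9 - 1*8)/8 = -(-9 - 8)/8 = -1/8*(-17) = 17/8 ≈ 2.1250)
n = -7 (n = -6 - 1 = -7)
(a(b) + z)*n = (7/3 + 17/8)*(-7) = (107/24)*(-7) = -749/24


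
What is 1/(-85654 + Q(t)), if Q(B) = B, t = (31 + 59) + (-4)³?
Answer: -1/85628 ≈ -1.1678e-5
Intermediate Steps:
t = 26 (t = 90 - 64 = 26)
1/(-85654 + Q(t)) = 1/(-85654 + 26) = 1/(-85628) = -1/85628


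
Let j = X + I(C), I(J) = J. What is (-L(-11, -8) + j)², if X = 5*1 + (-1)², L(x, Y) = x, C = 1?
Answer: 324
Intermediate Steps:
X = 6 (X = 5 + 1 = 6)
j = 7 (j = 6 + 1 = 7)
(-L(-11, -8) + j)² = (-1*(-11) + 7)² = (11 + 7)² = 18² = 324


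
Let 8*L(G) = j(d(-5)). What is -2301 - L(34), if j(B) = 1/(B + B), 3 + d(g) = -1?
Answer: -147263/64 ≈ -2301.0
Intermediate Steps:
d(g) = -4 (d(g) = -3 - 1 = -4)
j(B) = 1/(2*B)
L(G) = -1/64 (L(G) = ((½)/(-4))/8 = ((½)*(-¼))/8 = (⅛)*(-⅛) = -1/64)
-2301 - L(34) = -2301 - 1*(-1/64) = -2301 + 1/64 = -147263/64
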